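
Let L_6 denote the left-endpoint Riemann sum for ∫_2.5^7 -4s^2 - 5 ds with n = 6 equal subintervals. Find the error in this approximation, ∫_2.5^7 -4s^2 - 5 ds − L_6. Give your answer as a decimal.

Exact integral: ∫_2.5^7 f(s) ds = -459.
L_6 = -396.5625.
Error = -459 − (-396.5625) = -62.4375.

-62.4375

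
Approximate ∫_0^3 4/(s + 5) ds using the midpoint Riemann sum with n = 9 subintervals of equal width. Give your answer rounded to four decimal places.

Δs = (3 − 0)/9 = 1/3.
Midpoints: 1/6, 0.5, 5/6, 7/6, 1.5, 11/6, 13/6, 2.5, 17/6.
f(1/6) = 24/31, f(0.5) = 8/11, f(5/6) = 24/35, f(7/6) = 24/37, f(1.5) = 8/13, f(11/6) = 24/41, f(13/6) = 24/43, f(2.5) = 8/15, f(17/6) = 24/47.
Sum = Δs · [f(1/6) + f(0.5) + f(5/6) + ...].
Sum ≈ 1.8796.

1.8796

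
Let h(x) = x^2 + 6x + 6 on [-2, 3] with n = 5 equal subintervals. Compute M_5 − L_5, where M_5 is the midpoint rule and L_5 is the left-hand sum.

M_5 = 56.25.
L_5 = 40.
M_5 − L_5 = 16.25.

16.25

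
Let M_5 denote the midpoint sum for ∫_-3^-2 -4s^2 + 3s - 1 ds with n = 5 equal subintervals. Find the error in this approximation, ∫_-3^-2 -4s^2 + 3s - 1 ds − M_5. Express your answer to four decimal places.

Exact integral: ∫_-3^-2 f(s) ds ≈ -33.833333.
M_5 = -33.82.
Error ≈ -33.833333 − (-33.82) ≈ -0.0133.

-0.0133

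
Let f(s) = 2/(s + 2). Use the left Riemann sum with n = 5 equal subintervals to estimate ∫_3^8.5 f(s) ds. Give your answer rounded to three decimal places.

1.605

Δs = (8.5 − 3)/5 = 1.1.
Left endpoints: 3, 4.1, 5.2, 6.3, 7.4.
f(3) = 0.4, f(4.1) = 20/61, f(5.2) = 5/18, f(6.3) = 20/83, f(7.4) = 10/47.
Sum = Δs · [f(3) + f(4.1) + f(5.2) + f(6.3) + f(7.4)].
Sum ≈ 1.605.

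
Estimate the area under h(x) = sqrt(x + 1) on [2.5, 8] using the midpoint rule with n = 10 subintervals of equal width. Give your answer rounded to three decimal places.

13.636

Δx = (8 − 2.5)/10 = 0.55.
Midpoints: 2.775, 3.325, 3.875, 4.425, 4.975, 5.525, 6.075, 6.625, 7.175, 7.725.
h(2.775) ≈ 1.943, h(3.325) ≈ 2.080, h(3.875) ≈ 2.208, h(4.425) ≈ 2.329, h(4.975) ≈ 2.444, h(5.525) ≈ 2.554, h(6.075) ≈ 2.660, h(6.625) ≈ 2.761, h(7.175) ≈ 2.859, h(7.725) ≈ 2.954.
Sum = Δx · [h(2.775) + h(3.325) + h(3.875) + ...].
Sum ≈ 13.636.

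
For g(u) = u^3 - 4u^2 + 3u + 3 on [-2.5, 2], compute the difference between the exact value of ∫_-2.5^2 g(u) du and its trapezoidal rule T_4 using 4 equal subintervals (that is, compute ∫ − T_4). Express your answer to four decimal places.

4.5088

Exact integral: ∫_-2.5^2 g(u) du = -27.140625.
T_4 ≈ -31.649414.
Error ≈ -27.140625 − (-31.649414) ≈ 4.5088.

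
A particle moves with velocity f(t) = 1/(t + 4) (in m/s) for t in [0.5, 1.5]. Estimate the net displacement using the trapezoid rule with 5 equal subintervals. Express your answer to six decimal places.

0.200725

Δt = (1.5 − 0.5)/5 = 0.2.
f(0.5) = 2/9, f(0.7) = 10/47, f(0.9) = 10/49, f(1.1) = 10/51, f(1.3) = 10/53, f(1.5) = 2/11.
T_5 = (Δt/2)·[f(t_0) + 2f(t_1) + ... + 2f(t_{4}) + f(t_5)].
Sum ≈ 0.200725.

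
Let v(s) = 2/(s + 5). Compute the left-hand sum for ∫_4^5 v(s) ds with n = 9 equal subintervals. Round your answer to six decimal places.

0.211960

Δs = (5 − 4)/9 = 1/9.
Left endpoints: 4, 37/9, 38/9, 13/3, 40/9, 41/9, 14/3, 43/9, 44/9.
v(4) = 2/9, v(37/9) = 9/41, v(38/9) = 18/83, v(13/3) = 3/14, v(40/9) = 18/85, v(41/9) = 9/43, v(14/3) = 6/29, v(43/9) = 9/44, v(44/9) = 18/89.
Sum = Δs · [v(4) + v(37/9) + v(38/9) + ...].
Sum ≈ 0.211960.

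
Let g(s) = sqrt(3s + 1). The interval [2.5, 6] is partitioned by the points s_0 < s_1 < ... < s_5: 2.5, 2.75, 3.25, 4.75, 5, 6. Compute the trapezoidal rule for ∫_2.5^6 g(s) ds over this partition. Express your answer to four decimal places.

12.8801

Subinterval widths: 0.25, 0.5, 1.5, 0.25, 1.
g(2.5) ≈ 2.9155, g(2.75) ≈ 3.0414, g(3.25) ≈ 3.2787, g(4.75) ≈ 3.9051, g(5) ≈ 4.0000, g(6) ≈ 4.3589.
On each subinterval the trapezoid contributes (Δs_i/2)·[g(s_{i-1}) + g(s_i)].
Sum ≈ 12.8801.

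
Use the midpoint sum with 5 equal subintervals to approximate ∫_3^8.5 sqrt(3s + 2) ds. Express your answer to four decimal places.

Δs = (8.5 − 3)/5 = 1.1.
Midpoints: 3.55, 4.65, 5.75, 6.85, 7.95.
f(3.55) ≈ 3.5567, f(4.65) ≈ 3.9937, f(5.75) ≈ 4.3875, f(6.85) ≈ 4.7487, f(7.95) ≈ 5.0843.
Sum = Δs · [f(3.55) + f(4.65) + f(5.75) + f(6.85) + f(7.95)].
Sum ≈ 23.9480.

23.9480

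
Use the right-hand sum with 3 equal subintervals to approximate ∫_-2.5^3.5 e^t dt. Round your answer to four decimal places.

Δt = (3.5 − (-2.5))/3 = 2.
Right endpoints: -0.5, 1.5, 3.5.
f(-0.5) ≈ 0.6065, f(1.5) ≈ 4.4817, f(3.5) ≈ 33.1155.
Sum = Δt · [f(-0.5) + f(1.5) + f(3.5)].
Sum ≈ 76.4073.

76.4073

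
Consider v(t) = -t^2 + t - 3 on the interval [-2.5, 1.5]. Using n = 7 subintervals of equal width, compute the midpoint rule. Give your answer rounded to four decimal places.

Δt = (1.5 − (-2.5))/7 = 4/7.
Midpoints: -31/14, -23/14, -15/14, -0.5, 1/14, 9/14, 17/14.
v(-31/14) = -1983/196, v(-23/14) = -1439/196, v(-15/14) = -1023/196, v(-0.5) = -3.75, v(1/14) = -575/196, v(9/14) = -543/196, v(17/14) = -639/196.
Sum = Δt · [v(-31/14) + v(-23/14) + v(-15/14) + ...].
Sum ≈ -20.2245.

-20.2245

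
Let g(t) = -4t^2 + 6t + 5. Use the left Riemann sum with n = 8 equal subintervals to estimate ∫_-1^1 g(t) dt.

Δt = (1 − (-1))/8 = 0.25.
Left endpoints: -1, -0.75, -0.5, -0.25, 0, 0.25, 0.5, 0.75.
g(-1) = -5, g(-0.75) = -1.75, g(-0.5) = 1, g(-0.25) = 3.25, g(0) = 5, g(0.25) = 6.25, g(0.5) = 7, g(0.75) = 7.25.
Sum = Δt · [g(-1) + g(-0.75) + g(-0.5) + ...].
Sum = 5.75.

5.75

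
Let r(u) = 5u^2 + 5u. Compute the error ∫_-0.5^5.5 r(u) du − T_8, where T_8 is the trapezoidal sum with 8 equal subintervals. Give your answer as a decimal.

-2.8125

Exact integral: ∫_-0.5^5.5 r(u) du = 352.5.
T_8 = 355.3125.
Error = 352.5 − 355.3125 = -2.8125.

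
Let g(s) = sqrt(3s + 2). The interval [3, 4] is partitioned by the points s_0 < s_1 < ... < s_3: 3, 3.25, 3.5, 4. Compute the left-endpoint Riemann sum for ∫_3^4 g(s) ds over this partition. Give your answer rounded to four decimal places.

Subinterval widths: 0.25, 0.25, 0.5.
Left endpoints: 3, 3.25, 3.5.
g(3) ≈ 3.3166, g(3.25) ≈ 3.4278, g(3.5) ≈ 3.5355.
Sum = Σ Δs_i · g(s_i).
Sum ≈ 3.4539.

3.4539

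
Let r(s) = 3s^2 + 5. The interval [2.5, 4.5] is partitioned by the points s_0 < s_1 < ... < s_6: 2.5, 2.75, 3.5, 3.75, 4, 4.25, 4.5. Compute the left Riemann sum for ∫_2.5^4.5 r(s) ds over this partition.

76.984375

Subinterval widths: 0.25, 0.75, 0.25, 0.25, 0.25, 0.25.
Left endpoints: 2.5, 2.75, 3.5, 3.75, 4, 4.25.
r(2.5) = 23.75, r(2.75) = 27.6875, r(3.5) = 41.75, r(3.75) = 47.1875, r(4) = 53, r(4.25) = 59.1875.
Sum = Σ Δs_i · r(s_i).
Sum = 76.984375.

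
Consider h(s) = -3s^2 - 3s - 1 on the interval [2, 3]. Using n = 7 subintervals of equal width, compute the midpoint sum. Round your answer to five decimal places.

-27.49490

Δs = (3 − 2)/7 = 1/7.
Midpoints: 29/14, 31/14, 33/14, 2.5, 37/14, 39/14, 41/14.
h(29/14) = -3937/196, h(31/14) = -4381/196, h(33/14) = -4849/196, h(2.5) = -27.25, h(37/14) = -5857/196, h(39/14) = -6397/196, h(41/14) = -6961/196.
Sum = Δs · [h(29/14) + h(31/14) + h(33/14) + ...].
Sum ≈ -27.49490.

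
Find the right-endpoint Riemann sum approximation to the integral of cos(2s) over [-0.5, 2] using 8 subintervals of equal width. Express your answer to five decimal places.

-0.14561

Δs = (2 − (-0.5))/8 = 0.3125.
Right endpoints: -0.1875, 0.125, 0.4375, 0.75, 1.0625, 1.375, 1.6875, 2.
f(-0.1875) ≈ 0.93051, f(0.125) ≈ 0.96891, f(0.4375) ≈ 0.64100, f(0.75) ≈ 0.07074, f(1.0625) ≈ -0.52627, f(1.375) ≈ -0.92430, f(1.6875) ≈ -0.97288, f(2) ≈ -0.65364.
Sum = Δs · [f(-0.1875) + f(0.125) + f(0.4375) + ...].
Sum ≈ -0.14561.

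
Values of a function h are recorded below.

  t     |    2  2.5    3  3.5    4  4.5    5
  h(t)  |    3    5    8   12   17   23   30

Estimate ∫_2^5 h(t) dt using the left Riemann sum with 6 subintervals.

Δt = 0.5.
Sum = 0.5·[3 + 5 + 8 + 12 + 17 + 23] = 34.

34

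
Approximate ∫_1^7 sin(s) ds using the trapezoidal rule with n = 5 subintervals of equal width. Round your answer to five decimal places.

-0.18733

Δs = (7 − 1)/5 = 1.2.
f(1) ≈ 0.84147, f(2.2) ≈ 0.80850, f(3.4) ≈ -0.25554, f(4.6) ≈ -0.99369, f(5.8) ≈ -0.46460, f(7) ≈ 0.65699.
T_5 = (Δs/2)·[f(s_0) + 2f(s_1) + ... + 2f(s_{4}) + f(s_5)].
Sum ≈ -0.18733.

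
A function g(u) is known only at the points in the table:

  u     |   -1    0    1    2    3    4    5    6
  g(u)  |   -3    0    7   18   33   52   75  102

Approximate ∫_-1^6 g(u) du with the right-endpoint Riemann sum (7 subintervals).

287

Δu = 1.
Sum = 1·[0 + 7 + 18 + 33 + 52 + 75 + 102] = 287.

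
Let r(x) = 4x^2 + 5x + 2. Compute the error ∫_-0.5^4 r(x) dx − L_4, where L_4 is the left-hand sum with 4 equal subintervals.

Exact integral: ∫_-0.5^4 r(x) dx = 133.875.
L_4 = 89.578125.
Error = 133.875 − 89.578125 = 44.296875.

44.296875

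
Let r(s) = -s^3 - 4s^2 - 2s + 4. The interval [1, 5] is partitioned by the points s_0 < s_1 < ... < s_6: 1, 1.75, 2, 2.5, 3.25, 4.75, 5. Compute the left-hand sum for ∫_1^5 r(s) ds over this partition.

Subinterval widths: 0.75, 0.25, 0.5, 0.75, 1.5, 0.25.
Left endpoints: 1, 1.75, 2, 2.5, 3.25, 4.75.
r(1) = -3, r(1.75) = -17.109375, r(2) = -24, r(2.5) = -41.625, r(3.25) = -79.078125, r(4.75) = -202.921875.
Sum = Σ Δs_i · r(s_i).
Sum = -219.09375.

-219.09375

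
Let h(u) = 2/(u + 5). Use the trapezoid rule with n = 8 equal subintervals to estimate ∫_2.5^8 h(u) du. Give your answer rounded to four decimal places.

Δu = (8 − 2.5)/8 = 0.6875.
h(2.5) = 4/15, h(3.1875) = 32/131, h(3.875) = 16/71, h(4.5625) = 32/153, h(5.25) = 8/41, h(5.9375) = 32/175, h(6.625) = 16/93, h(7.3125) = 32/197, h(8) = 2/13.
T_8 = (Δu/2)·[h(u_0) + 2h(u_1) + ... + 2h(u_{7}) + h(u_8)].
Sum ≈ 1.1010.

1.1010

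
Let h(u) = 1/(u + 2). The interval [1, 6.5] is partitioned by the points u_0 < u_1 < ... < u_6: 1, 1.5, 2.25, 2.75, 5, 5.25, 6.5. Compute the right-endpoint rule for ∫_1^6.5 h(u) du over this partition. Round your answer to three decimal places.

0.928

Subinterval widths: 0.5, 0.75, 0.5, 2.25, 0.25, 1.25.
Right endpoints: 1.5, 2.25, 2.75, 5, 5.25, 6.5.
h(1.5) = 2/7, h(2.25) = 4/17, h(2.75) = 4/19, h(5) = 1/7, h(5.25) = 4/29, h(6.5) = 2/17.
Sum = Σ Δu_i · h(u_i).
Sum ≈ 0.928.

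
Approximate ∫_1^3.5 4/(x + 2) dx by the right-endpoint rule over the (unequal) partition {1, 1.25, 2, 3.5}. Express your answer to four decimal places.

Subinterval widths: 0.25, 0.75, 1.5.
Right endpoints: 1.25, 2, 3.5.
f(1.25) = 16/13, f(2) = 1, f(3.5) = 8/11.
Sum = Σ Δx_i · f(x_i).
Sum ≈ 2.1486.

2.1486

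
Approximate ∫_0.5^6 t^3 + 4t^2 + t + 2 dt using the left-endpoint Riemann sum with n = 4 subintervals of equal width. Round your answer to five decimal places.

Δt = (6 − 0.5)/4 = 1.375.
Left endpoints: 0.5, 1.875, 3.25, 4.625.
f(0.5) = 3.625, f(1.875) = 12559/512, f(3.25) = 81.828125, f(4.625) = 97853/512.
Sum = Δt · [f(0.5) + f(1.875) + f(3.25) + f(4.625)].
Sum ≈ 414.01465.

414.01465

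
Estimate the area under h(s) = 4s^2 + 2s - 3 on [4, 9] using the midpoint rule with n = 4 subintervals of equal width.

934.0625

Δs = (9 − 4)/4 = 1.25.
Midpoints: 4.625, 5.875, 7.125, 8.375.
h(4.625) = 91.8125, h(5.875) = 146.8125, h(7.125) = 214.3125, h(8.375) = 294.3125.
Sum = Δs · [h(4.625) + h(5.875) + h(7.125) + h(8.375)].
Sum = 934.0625.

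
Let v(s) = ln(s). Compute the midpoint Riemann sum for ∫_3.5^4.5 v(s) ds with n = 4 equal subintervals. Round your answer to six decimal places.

1.383843

Δs = (4.5 − 3.5)/4 = 0.25.
Midpoints: 3.625, 3.875, 4.125, 4.375.
v(3.625) ≈ 1.287854, v(3.875) ≈ 1.354546, v(4.125) ≈ 1.417066, v(4.375) ≈ 1.475907.
Sum = Δs · [v(3.625) + v(3.875) + v(4.125) + v(4.375)].
Sum ≈ 1.383843.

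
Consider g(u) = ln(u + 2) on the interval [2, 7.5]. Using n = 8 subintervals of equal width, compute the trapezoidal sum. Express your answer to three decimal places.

10.336

Δu = (7.5 − 2)/8 = 0.6875.
g(2) ≈ 1.386, g(2.6875) ≈ 1.545, g(3.375) ≈ 1.682, g(4.0625) ≈ 1.802, g(4.75) ≈ 1.910, g(5.4375) ≈ 2.007, g(6.125) ≈ 2.095, g(6.8125) ≈ 2.176, g(7.5) ≈ 2.251.
T_8 = (Δu/2)·[g(u_0) + 2g(u_1) + ... + 2g(u_{7}) + g(u_8)].
Sum ≈ 10.336.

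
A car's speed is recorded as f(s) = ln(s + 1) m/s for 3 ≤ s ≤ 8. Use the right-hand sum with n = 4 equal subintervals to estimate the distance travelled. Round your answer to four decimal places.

Δs = (8 − 3)/4 = 1.25.
Right endpoints: 4.25, 5.5, 6.75, 8.
f(4.25) ≈ 1.6582, f(5.5) ≈ 1.8718, f(6.75) ≈ 2.0477, f(8) ≈ 2.1972.
Sum = Δs · [f(4.25) + f(5.5) + f(6.75) + f(8)].
Sum ≈ 9.7187.

9.7187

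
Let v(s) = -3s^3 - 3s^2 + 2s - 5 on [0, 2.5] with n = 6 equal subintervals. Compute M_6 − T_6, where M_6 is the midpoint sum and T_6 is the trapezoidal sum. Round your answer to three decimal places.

M_6 ≈ -50.65647.
T_6 ≈ -52.20269.
M_6 − T_6 ≈ 1.546.

1.546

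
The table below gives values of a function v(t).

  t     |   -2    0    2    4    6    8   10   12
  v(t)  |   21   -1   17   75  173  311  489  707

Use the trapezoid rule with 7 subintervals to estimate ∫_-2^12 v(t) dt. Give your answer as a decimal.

2856

Δt = 2.
T_7 = (2/2)·[21 + 2·(-1) + 2·17 + 2·75 + 2·173 + 2·311 + 2·489 + 707] = 2856.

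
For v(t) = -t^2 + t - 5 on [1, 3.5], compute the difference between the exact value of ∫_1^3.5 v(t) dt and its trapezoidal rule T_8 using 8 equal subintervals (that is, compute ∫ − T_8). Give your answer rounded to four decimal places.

0.0407

Exact integral: ∫_1^3.5 v(t) dt ≈ -20.833333.
T_8 ≈ -20.874023.
Error ≈ -20.833333 − (-20.874023) ≈ 0.0407.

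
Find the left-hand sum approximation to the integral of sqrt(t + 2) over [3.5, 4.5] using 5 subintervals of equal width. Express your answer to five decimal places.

2.42829

Δt = (4.5 − 3.5)/5 = 0.2.
Left endpoints: 3.5, 3.7, 3.9, 4.1, 4.3.
f(3.5) ≈ 2.34521, f(3.7) ≈ 2.38747, f(3.9) ≈ 2.42899, f(4.1) ≈ 2.46982, f(4.3) ≈ 2.50998.
Sum = Δt · [f(3.5) + f(3.7) + f(3.9) + f(4.1) + f(4.3)].
Sum ≈ 2.42829.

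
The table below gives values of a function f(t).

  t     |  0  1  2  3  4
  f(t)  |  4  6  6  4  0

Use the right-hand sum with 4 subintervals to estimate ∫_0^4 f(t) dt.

Δt = 1.
Sum = 1·[6 + 6 + 4 + 0] = 16.

16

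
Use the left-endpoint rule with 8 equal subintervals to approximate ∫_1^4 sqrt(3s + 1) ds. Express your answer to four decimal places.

8.3333

Δs = (4 − 1)/8 = 0.375.
Left endpoints: 1, 1.375, 1.75, 2.125, 2.5, 2.875, 3.25, 3.625.
f(1) ≈ 2.0000, f(1.375) ≈ 2.2638, f(1.75) ≈ 2.5000, f(2.125) ≈ 2.7157, f(2.5) ≈ 2.9155, f(2.875) ≈ 3.1024, f(3.25) ≈ 3.2787, f(3.625) ≈ 3.4460.
Sum = Δs · [f(1) + f(1.375) + f(1.75) + ...].
Sum ≈ 8.3333.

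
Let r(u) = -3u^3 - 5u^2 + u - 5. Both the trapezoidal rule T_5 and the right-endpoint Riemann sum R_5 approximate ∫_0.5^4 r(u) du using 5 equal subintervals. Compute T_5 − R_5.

93.40625

T_5 = -315.25375.
R_5 = -408.66.
T_5 − R_5 = 93.40625.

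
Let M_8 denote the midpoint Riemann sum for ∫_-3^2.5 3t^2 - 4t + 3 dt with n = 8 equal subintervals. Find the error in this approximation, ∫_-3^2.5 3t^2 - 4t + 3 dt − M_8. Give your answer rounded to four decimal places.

Exact integral: ∫_-3^2.5 f(t) dt = 64.625.
M_8 ≈ 63.975098.
Error ≈ 64.625 − 63.975098 ≈ 0.6499.

0.6499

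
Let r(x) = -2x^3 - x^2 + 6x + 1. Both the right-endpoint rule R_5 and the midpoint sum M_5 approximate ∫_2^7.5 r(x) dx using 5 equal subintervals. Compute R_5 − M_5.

-514.930625

R_5 = -2048.31.
M_5 = -1533.379375.
R_5 − M_5 = -514.930625.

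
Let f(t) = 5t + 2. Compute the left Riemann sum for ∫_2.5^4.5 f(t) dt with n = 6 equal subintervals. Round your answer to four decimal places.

Δt = (4.5 − 2.5)/6 = 1/3.
Left endpoints: 2.5, 17/6, 19/6, 3.5, 23/6, 25/6.
f(2.5) = 14.5, f(17/6) = 97/6, f(19/6) = 107/6, f(3.5) = 19.5, f(23/6) = 127/6, f(25/6) = 137/6.
Sum = Δt · [f(2.5) + f(17/6) + f(19/6) + ...].
Sum ≈ 37.3333.

37.3333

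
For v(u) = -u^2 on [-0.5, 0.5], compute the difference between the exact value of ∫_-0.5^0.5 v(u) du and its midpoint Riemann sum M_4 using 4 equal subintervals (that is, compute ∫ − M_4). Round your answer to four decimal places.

-0.0052

Exact integral: ∫_-0.5^0.5 v(u) du ≈ -0.083333.
M_4 = -0.078125.
Error ≈ -0.083333 − (-0.078125) ≈ -0.0052.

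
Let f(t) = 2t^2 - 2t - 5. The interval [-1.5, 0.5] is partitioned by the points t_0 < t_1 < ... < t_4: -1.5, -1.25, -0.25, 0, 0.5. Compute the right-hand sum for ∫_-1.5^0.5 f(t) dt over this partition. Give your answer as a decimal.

Subinterval widths: 0.25, 1, 0.25, 0.5.
Right endpoints: -1.25, -0.25, 0, 0.5.
f(-1.25) = 0.625, f(-0.25) = -4.375, f(0) = -5, f(0.5) = -5.5.
Sum = Σ Δt_i · f(t_i).
Sum = -8.21875.

-8.21875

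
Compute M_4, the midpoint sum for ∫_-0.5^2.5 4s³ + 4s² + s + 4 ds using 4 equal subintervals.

Δs = (2.5 − (-0.5))/4 = 0.75.
Midpoints: -0.125, 0.625, 1.375, 2.125.
f(-0.125) = 3.9296875, f(0.625) = 7.1640625, f(1.375) = 23.3359375, f(2.125) = 62.5703125.
Sum = Δs · [f(-0.125) + f(0.625) + f(1.375) + f(2.125)].
Sum = 72.75.

72.75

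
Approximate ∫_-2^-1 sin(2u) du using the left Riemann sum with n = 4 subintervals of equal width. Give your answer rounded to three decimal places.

Δu = (-1 − (-2))/4 = 0.25.
Left endpoints: -2, -1.75, -1.5, -1.25.
f(-2) ≈ 0.757, f(-1.75) ≈ 0.351, f(-1.5) ≈ -0.141, f(-1.25) ≈ -0.598.
Sum = Δu · [f(-2) + f(-1.75) + f(-1.5) + f(-1.25)].
Sum ≈ 0.092.

0.092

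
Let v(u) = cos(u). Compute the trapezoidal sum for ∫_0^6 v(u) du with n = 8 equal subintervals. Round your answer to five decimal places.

Δu = (6 − 0)/8 = 0.75.
v(0) ≈ 1.00000, v(0.75) ≈ 0.73169, v(1.5) ≈ 0.07074, v(2.25) ≈ -0.62817, v(3) ≈ -0.98999, v(3.75) ≈ -0.82056, v(4.5) ≈ -0.21080, v(5.25) ≈ 0.51209, v(6) ≈ 0.96017.
T_8 = (Δu/2)·[v(u_0) + 2v(u_1) + ... + 2v(u_{7}) + v(u_8)].
Sum ≈ -0.26619.

-0.26619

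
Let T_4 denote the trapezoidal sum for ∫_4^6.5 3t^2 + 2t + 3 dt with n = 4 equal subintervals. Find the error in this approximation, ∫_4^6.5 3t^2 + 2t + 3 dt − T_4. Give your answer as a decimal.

-0.48828125

Exact integral: ∫_4^6.5 f(t) dt = 244.375.
T_4 = 244.86328125.
Error = 244.375 − 244.86328125 = -0.48828125.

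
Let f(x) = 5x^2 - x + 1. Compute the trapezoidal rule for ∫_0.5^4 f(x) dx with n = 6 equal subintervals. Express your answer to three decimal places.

Δx = (4 − 0.5)/6 = 7/12.
f(0.5) = 1.75, f(13/12) = 833/144, f(5/3) = 119/9, f(2.25) = 24.0625, f(17/6) = 1379/36, f(41/12) = 8057/144, f(4) = 77.
T_6 = (Δx/2)·[f(x_0) + 2f(x_1) + ... + 2f(x_{5}) + f(x_6)].
Sum ≈ 103.076.

103.076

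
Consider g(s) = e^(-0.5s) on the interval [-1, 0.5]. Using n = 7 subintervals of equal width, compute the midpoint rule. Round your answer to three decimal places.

1.739

Δs = (0.5 − (-1))/7 = 3/14.
Midpoints: -25/28, -19/28, -13/28, -0.25, -1/28, 5/28, 11/28.
g(-25/28) ≈ 1.563, g(-19/28) ≈ 1.404, g(-13/28) ≈ 1.261, g(-0.25) ≈ 1.133, g(-1/28) ≈ 1.018, g(5/28) ≈ 0.915, g(11/28) ≈ 0.822.
Sum = Δs · [g(-25/28) + g(-19/28) + g(-13/28) + ...].
Sum ≈ 1.739.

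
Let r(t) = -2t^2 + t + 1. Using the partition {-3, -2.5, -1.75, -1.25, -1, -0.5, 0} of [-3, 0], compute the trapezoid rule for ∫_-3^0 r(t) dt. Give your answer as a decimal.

-19.8125

Subinterval widths: 0.5, 0.75, 0.5, 0.25, 0.5, 0.5.
r(-3) = -20, r(-2.5) = -14, r(-1.75) = -6.875, r(-1.25) = -3.375, r(-1) = -2, r(-0.5) = 0, r(0) = 1.
On each subinterval the trapezoid contributes (Δt_i/2)·[r(t_{i-1}) + r(t_i)].
Sum = -19.8125.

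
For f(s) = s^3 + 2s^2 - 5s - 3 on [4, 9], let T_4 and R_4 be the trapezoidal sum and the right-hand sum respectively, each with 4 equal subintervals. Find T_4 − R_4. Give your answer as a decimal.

T_4 = 1870.078125.
R_4 = 2351.328125.
T_4 − R_4 = -481.25.

-481.25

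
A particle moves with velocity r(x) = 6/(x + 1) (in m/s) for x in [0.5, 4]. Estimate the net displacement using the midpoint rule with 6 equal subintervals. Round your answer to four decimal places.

Δx = (4 − 0.5)/6 = 7/12.
Midpoints: 19/24, 1.375, 47/24, 61/24, 3.125, 89/24.
r(19/24) = 144/43, r(1.375) = 48/19, r(47/24) = 144/71, r(61/24) = 144/85, r(3.125) = 16/11, r(89/24) = 144/113.
Sum = Δx · [r(19/24) + r(1.375) + r(47/24) + ...].
Sum ≈ 7.1904.

7.1904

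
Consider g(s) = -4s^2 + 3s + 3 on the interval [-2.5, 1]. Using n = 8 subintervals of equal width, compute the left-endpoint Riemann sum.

-26.87890625

Δs = (1 − (-2.5))/8 = 0.4375.
Left endpoints: -2.5, -2.0625, -1.625, -1.1875, -0.75, -0.3125, 0.125, 0.5625.
g(-2.5) = -29.5, g(-2.0625) = -20.203125, g(-1.625) = -12.4375, g(-1.1875) = -6.203125, g(-0.75) = -1.5, g(-0.3125) = 1.671875, g(0.125) = 3.3125, g(0.5625) = 3.421875.
Sum = Δs · [g(-2.5) + g(-2.0625) + g(-1.625) + ...].
Sum = -26.87890625.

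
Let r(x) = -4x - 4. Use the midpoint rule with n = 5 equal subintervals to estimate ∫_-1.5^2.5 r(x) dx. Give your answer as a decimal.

Δx = (2.5 − (-1.5))/5 = 0.8.
Midpoints: -1.1, -0.3, 0.5, 1.3, 2.1.
r(-1.1) = 0.4, r(-0.3) = -2.8, r(0.5) = -6, r(1.3) = -9.2, r(2.1) = -12.4.
Sum = Δx · [r(-1.1) + r(-0.3) + r(0.5) + r(1.3) + r(2.1)].
Sum = -24.

-24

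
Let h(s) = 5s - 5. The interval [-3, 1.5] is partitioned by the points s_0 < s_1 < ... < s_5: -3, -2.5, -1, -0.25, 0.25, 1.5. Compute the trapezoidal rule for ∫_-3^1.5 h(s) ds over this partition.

-39.375

Subinterval widths: 0.5, 1.5, 0.75, 0.5, 1.25.
h(-3) = -20, h(-2.5) = -17.5, h(-1) = -10, h(-0.25) = -6.25, h(0.25) = -3.75, h(1.5) = 2.5.
On each subinterval the trapezoid contributes (Δs_i/2)·[h(s_{i-1}) + h(s_i)].
Sum = -39.375.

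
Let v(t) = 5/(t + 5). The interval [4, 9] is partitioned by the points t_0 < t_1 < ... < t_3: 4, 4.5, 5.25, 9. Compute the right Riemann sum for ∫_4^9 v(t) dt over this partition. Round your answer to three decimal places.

Subinterval widths: 0.5, 0.75, 3.75.
Right endpoints: 4.5, 5.25, 9.
v(4.5) = 10/19, v(5.25) = 20/41, v(9) = 5/14.
Sum = Σ Δt_i · v(t_i).
Sum ≈ 1.968.

1.968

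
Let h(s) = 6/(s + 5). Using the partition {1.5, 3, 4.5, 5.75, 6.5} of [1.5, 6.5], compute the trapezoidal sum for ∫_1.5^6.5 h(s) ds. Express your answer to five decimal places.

3.43952

Subinterval widths: 1.5, 1.5, 1.25, 0.75.
h(1.5) = 12/13, h(3) = 0.75, h(4.5) = 12/19, h(5.75) = 24/43, h(6.5) = 12/23.
On each subinterval the trapezoid contributes (Δs_i/2)·[h(s_{i-1}) + h(s_i)].
Sum ≈ 3.43952.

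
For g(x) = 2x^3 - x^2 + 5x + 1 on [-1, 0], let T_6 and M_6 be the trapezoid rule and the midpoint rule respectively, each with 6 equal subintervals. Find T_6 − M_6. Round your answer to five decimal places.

-0.02778

T_6 ≈ -2.3518519.
M_6 ≈ -2.3240741.
T_6 − M_6 ≈ -0.02778.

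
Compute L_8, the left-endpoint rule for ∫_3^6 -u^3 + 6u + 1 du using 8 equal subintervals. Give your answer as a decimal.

Δu = (6 − 3)/8 = 0.375.
Left endpoints: 3, 3.375, 3.75, 4.125, 4.5, 4.875, 5.25, 5.625.
f(3) = -8, f(3.375) = -8803/512, f(3.75) = -29.234375, f(4.125) = -22753/512, f(4.5) = -63.125, f(4.875) = -43831/512, f(5.25) = -112.203125, f(5.625) = -73333/512.
Sum = Δu · [f(3) + f(3.375) + f(3.75) + ...].
Sum = -188.63671875.

-188.63671875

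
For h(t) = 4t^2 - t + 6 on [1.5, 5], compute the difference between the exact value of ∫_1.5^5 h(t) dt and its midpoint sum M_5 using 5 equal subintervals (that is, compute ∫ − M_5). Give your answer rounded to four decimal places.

0.5717

Exact integral: ∫_1.5^5 h(t) dt ≈ 171.791667.
M_5 = 171.22.
Error ≈ 171.791667 − 171.22 ≈ 0.5717.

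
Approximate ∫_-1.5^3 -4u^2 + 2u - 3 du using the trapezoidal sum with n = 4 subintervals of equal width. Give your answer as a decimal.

Δu = (3 − (-1.5))/4 = 1.125.
f(-1.5) = -15, f(-0.375) = -4.3125, f(0.75) = -3.75, f(1.875) = -13.3125, f(3) = -33.
T_4 = (Δu/2)·[f(u_0) + 2f(u_1) + 2f(u_2) + 2f(u_3) + f(u_4)].
Sum = -51.046875.

-51.046875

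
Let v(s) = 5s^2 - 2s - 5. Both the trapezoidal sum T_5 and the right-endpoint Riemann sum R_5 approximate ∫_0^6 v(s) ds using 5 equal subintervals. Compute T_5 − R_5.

T_5 = 301.2.
R_5 = 402.
T_5 − R_5 = -100.8.

-100.8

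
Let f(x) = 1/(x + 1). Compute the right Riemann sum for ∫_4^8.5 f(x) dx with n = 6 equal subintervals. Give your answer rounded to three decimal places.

0.608

Δx = (8.5 − 4)/6 = 0.75.
Right endpoints: 4.75, 5.5, 6.25, 7, 7.75, 8.5.
f(4.75) = 4/23, f(5.5) = 2/13, f(6.25) = 4/29, f(7) = 0.125, f(7.75) = 4/35, f(8.5) = 2/19.
Sum = Δx · [f(4.75) + f(5.5) + f(6.25) + ...].
Sum ≈ 0.608.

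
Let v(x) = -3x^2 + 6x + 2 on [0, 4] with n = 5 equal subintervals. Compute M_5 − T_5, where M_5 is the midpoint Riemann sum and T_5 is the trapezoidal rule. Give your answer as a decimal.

M_5 = -7.36.
T_5 = -9.28.
M_5 − T_5 = 1.92.

1.92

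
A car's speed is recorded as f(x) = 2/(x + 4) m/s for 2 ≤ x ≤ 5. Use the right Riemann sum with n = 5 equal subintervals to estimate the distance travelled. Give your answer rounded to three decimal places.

0.779

Δx = (5 − 2)/5 = 0.6.
Right endpoints: 2.6, 3.2, 3.8, 4.4, 5.
f(2.6) = 10/33, f(3.2) = 5/18, f(3.8) = 10/39, f(4.4) = 5/21, f(5) = 2/9.
Sum = Δx · [f(2.6) + f(3.2) + f(3.8) + f(4.4) + f(5)].
Sum ≈ 0.779.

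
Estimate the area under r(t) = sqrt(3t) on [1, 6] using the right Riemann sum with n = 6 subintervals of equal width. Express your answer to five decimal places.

16.83267

Δt = (6 − 1)/6 = 5/6.
Right endpoints: 11/6, 8/3, 3.5, 13/3, 31/6, 6.
r(11/6) ≈ 2.34521, r(8/3) ≈ 2.82843, r(3.5) ≈ 3.24037, r(13/3) ≈ 3.60555, r(31/6) ≈ 3.93700, r(6) ≈ 4.24264.
Sum = Δt · [r(11/6) + r(8/3) + r(3.5) + ...].
Sum ≈ 16.83267.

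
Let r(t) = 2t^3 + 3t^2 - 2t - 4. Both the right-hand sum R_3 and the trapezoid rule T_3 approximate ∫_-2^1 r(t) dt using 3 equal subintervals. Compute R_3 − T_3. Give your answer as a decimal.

R_3 = -6.
T_3 = -7.5.
R_3 − T_3 = 1.5.

1.5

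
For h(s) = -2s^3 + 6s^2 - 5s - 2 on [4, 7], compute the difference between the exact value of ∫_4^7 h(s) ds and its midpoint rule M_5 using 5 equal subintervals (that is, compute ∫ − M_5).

Exact integral: ∫_4^7 h(s) ds = -603.
M_5 = -600.57.
Error = -603 − (-600.57) = -2.43.

-2.43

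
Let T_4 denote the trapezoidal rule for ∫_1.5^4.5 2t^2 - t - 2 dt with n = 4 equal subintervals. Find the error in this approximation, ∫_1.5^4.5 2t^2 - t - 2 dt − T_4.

Exact integral: ∫_1.5^4.5 f(t) dt = 43.5.
T_4 = 44.0625.
Error = 43.5 − 44.0625 = -0.5625.

-0.5625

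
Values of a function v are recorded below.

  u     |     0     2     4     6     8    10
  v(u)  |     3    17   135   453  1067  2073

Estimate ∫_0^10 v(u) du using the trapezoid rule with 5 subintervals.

5420

Δu = 2.
T_5 = (2/2)·[3 + 2·17 + 2·135 + 2·453 + 2·1067 + 2073] = 5420.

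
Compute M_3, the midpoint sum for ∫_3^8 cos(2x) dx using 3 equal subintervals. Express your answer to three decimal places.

Δx = (8 − 3)/3 = 5/3.
Midpoints: 23/6, 5.5, 43/6.
f(23/6) ≈ 0.186, f(5.5) ≈ 0.004, f(43/6) ≈ -0.195.
Sum = Δx · [f(23/6) + f(5.5) + f(43/6)].
Sum ≈ -0.007.

-0.007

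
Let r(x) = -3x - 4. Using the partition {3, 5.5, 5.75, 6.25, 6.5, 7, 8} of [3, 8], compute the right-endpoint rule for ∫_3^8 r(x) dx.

Subinterval widths: 2.5, 0.25, 0.5, 0.25, 0.5, 1.
Right endpoints: 5.5, 5.75, 6.25, 6.5, 7, 8.
r(5.5) = -20.5, r(5.75) = -21.25, r(6.25) = -22.75, r(6.5) = -23.5, r(7) = -25, r(8) = -28.
Sum = Σ Δx_i · r(x_i).
Sum = -114.3125.

-114.3125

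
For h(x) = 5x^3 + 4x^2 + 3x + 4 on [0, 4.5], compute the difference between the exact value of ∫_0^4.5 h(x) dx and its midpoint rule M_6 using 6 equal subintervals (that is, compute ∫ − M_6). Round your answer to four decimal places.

Exact integral: ∫_0^4.5 h(x) dx = 682.453125.
M_6 ≈ 674.490234.
Error ≈ 682.453125 − 674.490234 ≈ 7.9629.

7.9629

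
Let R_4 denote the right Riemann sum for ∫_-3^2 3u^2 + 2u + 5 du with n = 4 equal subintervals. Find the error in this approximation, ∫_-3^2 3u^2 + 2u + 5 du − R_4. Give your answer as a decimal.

-0.78125

Exact integral: ∫_-3^2 f(u) du = 55.
R_4 = 55.78125.
Error = 55 − 55.78125 = -0.78125.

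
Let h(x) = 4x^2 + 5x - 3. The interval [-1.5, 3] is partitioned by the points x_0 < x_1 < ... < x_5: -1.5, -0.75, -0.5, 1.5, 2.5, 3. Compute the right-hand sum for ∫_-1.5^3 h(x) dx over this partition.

Subinterval widths: 0.75, 0.25, 2, 1, 0.5.
Right endpoints: -0.75, -0.5, 1.5, 2.5, 3.
h(-0.75) = -4.5, h(-0.5) = -4.5, h(1.5) = 13.5, h(2.5) = 34.5, h(3) = 48.
Sum = Σ Δx_i · h(x_i).
Sum = 81.

81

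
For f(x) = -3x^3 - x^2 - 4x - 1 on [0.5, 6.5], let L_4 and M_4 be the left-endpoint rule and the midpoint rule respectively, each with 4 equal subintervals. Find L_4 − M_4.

L_4 = -926.25.
M_4 = -1483.6875.
L_4 − M_4 = 557.4375.

557.4375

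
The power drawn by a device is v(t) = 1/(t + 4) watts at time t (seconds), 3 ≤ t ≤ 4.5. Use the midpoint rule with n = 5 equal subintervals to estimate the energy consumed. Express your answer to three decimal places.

Δt = (4.5 − 3)/5 = 0.3.
Midpoints: 3.15, 3.45, 3.75, 4.05, 4.35.
v(3.15) = 20/143, v(3.45) = 20/149, v(3.75) = 4/31, v(4.05) = 20/161, v(4.35) = 20/167.
Sum = Δt · [v(3.15) + v(3.45) + v(3.75) + v(4.05) + v(4.35)].
Sum ≈ 0.194.

0.194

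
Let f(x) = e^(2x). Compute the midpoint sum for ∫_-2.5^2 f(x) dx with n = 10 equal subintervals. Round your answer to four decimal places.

Δx = (2 − (-2.5))/10 = 0.45.
Midpoints: -2.275, -1.825, -1.375, -0.925, -0.475, -0.025, 0.425, 0.875, 1.325, 1.775.
f(-2.275) ≈ 0.0106, f(-1.825) ≈ 0.0260, f(-1.375) ≈ 0.0639, f(-0.925) ≈ 0.1572, f(-0.475) ≈ 0.3867, f(-0.025) ≈ 0.9512, f(0.425) ≈ 2.3396, f(0.875) ≈ 5.7546, f(1.325) ≈ 14.1540, f(1.775) ≈ 34.8133.
Sum = Δx · [f(-2.275) + f(-1.825) + f(-1.375) + ...].
Sum ≈ 26.3958.

26.3958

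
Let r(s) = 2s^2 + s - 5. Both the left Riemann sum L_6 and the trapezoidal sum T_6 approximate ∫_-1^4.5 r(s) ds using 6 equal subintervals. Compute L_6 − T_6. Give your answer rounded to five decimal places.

-20.16667

L_6 ≈ 24.9155093.
T_6 ≈ 45.0821759.
L_6 − T_6 ≈ -20.16667.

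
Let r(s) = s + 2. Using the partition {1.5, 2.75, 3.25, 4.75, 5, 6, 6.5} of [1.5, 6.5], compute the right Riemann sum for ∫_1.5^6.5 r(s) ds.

32.6875

Subinterval widths: 1.25, 0.5, 1.5, 0.25, 1, 0.5.
Right endpoints: 2.75, 3.25, 4.75, 5, 6, 6.5.
r(2.75) = 4.75, r(3.25) = 5.25, r(4.75) = 6.75, r(5) = 7, r(6) = 8, r(6.5) = 8.5.
Sum = Σ Δs_i · r(s_i).
Sum = 32.6875.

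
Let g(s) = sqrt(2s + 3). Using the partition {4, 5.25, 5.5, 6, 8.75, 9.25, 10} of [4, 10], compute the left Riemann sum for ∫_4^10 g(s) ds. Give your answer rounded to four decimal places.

23.3273

Subinterval widths: 1.25, 0.25, 0.5, 2.75, 0.5, 0.75.
Left endpoints: 4, 5.25, 5.5, 6, 8.75, 9.25.
g(4) ≈ 3.3166, g(5.25) ≈ 3.6742, g(5.5) ≈ 3.7417, g(6) ≈ 3.8730, g(8.75) ≈ 4.5277, g(9.25) ≈ 4.6368.
Sum = Σ Δs_i · g(s_i).
Sum ≈ 23.3273.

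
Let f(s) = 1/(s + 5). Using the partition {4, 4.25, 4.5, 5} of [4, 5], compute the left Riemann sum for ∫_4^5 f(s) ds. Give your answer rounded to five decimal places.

Subinterval widths: 0.25, 0.25, 0.5.
Left endpoints: 4, 4.25, 4.5.
f(4) = 1/9, f(4.25) = 4/37, f(4.5) = 2/19.
Sum = Σ Δs_i · f(s_i).
Sum ≈ 0.10744.

0.10744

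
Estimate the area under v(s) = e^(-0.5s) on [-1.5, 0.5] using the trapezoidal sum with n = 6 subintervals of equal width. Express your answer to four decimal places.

Δs = (0.5 − (-1.5))/6 = 1/3.
v(-1.5) ≈ 2.1170, v(-7/6) ≈ 1.7920, v(-5/6) ≈ 1.5169, v(-0.5) ≈ 1.2840, v(-1/6) ≈ 1.0869, v(1/6) ≈ 0.9200, v(0.5) ≈ 0.7788.
T_6 = (Δs/2)·[v(s_0) + 2v(s_1) + ... + 2v(s_{5}) + v(s_6)].
Sum ≈ 2.6826.

2.6826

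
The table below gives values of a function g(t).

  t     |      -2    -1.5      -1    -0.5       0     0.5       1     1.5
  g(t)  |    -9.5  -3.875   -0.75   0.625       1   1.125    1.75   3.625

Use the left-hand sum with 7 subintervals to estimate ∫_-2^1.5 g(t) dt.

-4.8125

Δt = 0.5.
Sum = 0.5·[(-9.5) + (-3.875) + (-0.75) + 0.625 + 1 + 1.125 + 1.75] = -4.8125.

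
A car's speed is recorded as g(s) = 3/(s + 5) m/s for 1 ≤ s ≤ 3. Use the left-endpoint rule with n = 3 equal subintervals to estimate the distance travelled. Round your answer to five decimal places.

0.90606

Δs = (3 − 1)/3 = 2/3.
Left endpoints: 1, 5/3, 7/3.
g(1) = 0.5, g(5/3) = 0.45, g(7/3) = 9/22.
Sum = Δs · [g(1) + g(5/3) + g(7/3)].
Sum ≈ 0.90606.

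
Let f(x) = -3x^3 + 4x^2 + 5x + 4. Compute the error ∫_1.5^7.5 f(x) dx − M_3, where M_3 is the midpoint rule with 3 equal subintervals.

Exact integral: ∫_1.5^7.5 f(x) dx = -1652.25.
M_3 = -1579.25.
Error = -1652.25 − (-1579.25) = -73.

-73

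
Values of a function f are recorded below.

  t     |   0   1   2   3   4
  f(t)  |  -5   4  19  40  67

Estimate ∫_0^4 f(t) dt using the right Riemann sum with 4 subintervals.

130

Δt = 1.
Sum = 1·[4 + 19 + 40 + 67] = 130.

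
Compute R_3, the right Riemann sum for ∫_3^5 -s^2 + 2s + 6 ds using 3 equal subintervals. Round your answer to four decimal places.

-8.8148

Δs = (5 − 3)/3 = 2/3.
Right endpoints: 11/3, 13/3, 5.
f(11/3) = -1/9, f(13/3) = -37/9, f(5) = -9.
Sum = Δs · [f(11/3) + f(13/3) + f(5)].
Sum ≈ -8.8148.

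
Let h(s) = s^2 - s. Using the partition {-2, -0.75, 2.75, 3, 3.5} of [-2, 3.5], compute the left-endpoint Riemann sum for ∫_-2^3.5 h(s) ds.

16.296875

Subinterval widths: 1.25, 3.5, 0.25, 0.5.
Left endpoints: -2, -0.75, 2.75, 3.
h(-2) = 6, h(-0.75) = 1.3125, h(2.75) = 4.8125, h(3) = 6.
Sum = Σ Δs_i · h(s_i).
Sum = 16.296875.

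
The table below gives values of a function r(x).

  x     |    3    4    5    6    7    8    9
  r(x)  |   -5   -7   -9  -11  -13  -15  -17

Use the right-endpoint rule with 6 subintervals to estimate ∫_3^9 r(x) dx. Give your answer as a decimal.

-72

Δx = 1.
Sum = 1·[(-7) + (-9) + (-11) + (-13) + (-15) + (-17)] = -72.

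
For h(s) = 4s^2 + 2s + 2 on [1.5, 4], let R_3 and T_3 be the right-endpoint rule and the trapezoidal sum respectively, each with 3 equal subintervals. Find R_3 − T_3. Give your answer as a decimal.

R_3 ≈ 125.740741.
T_3 ≈ 100.740741.
R_3 − T_3 = 25.

25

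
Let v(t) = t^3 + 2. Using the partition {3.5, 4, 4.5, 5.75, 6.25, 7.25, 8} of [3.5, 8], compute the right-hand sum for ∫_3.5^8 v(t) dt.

1211.34765625

Subinterval widths: 0.5, 0.5, 1.25, 0.5, 1, 0.75.
Right endpoints: 4, 4.5, 5.75, 6.25, 7.25, 8.
v(4) = 66, v(4.5) = 93.125, v(5.75) = 192.109375, v(6.25) = 246.140625, v(7.25) = 383.078125, v(8) = 514.
Sum = Σ Δt_i · v(t_i).
Sum = 1211.34765625.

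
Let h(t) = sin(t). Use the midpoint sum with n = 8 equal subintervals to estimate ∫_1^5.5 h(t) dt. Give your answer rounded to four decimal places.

Δt = (5.5 − 1)/8 = 0.5625.
Midpoints: 1.28125, 1.84375, 2.40625, 2.96875, 3.53125, 4.09375, 4.65625, 5.21875.
h(1.28125) ≈ 0.9584, h(1.84375) ≈ 0.9630, h(2.40625) ≈ 0.6708, h(2.96875) ≈ 0.1720, h(3.53125) ≈ -0.3799, h(4.09375) ≈ -0.8147, h(4.65625) ≈ -0.9984, h(5.21875) ≈ -0.8745.
Sum = Δt · [h(1.28125) + h(1.84375) + h(2.40625) + ...].
Sum ≈ -0.1706.

-0.1706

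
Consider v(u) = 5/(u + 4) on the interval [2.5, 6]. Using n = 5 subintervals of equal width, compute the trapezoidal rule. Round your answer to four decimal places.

2.1567

Δu = (6 − 2.5)/5 = 0.7.
v(2.5) = 10/13, v(3.2) = 25/36, v(3.9) = 50/79, v(4.6) = 25/43, v(5.3) = 50/93, v(6) = 0.5.
T_5 = (Δu/2)·[v(u_0) + 2v(u_1) + ... + 2v(u_{4}) + v(u_5)].
Sum ≈ 2.1567.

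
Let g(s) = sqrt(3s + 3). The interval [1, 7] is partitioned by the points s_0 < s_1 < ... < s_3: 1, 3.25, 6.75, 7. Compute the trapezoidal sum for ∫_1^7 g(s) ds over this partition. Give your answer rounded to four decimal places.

Subinterval widths: 2.25, 3.5, 0.25.
g(1) ≈ 2.4495, g(3.25) ≈ 3.5707, g(6.75) ≈ 4.8218, g(7) ≈ 4.8990.
On each subinterval the trapezoid contributes (Δs_i/2)·[g(s_{i-1}) + g(s_i)].
Sum ≈ 22.6748.

22.6748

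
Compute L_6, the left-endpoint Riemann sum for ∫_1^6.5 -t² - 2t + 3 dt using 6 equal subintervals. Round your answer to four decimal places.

-92.7807

Δt = (6.5 − 1)/6 = 11/12.
Left endpoints: 1, 23/12, 17/6, 3.75, 14/3, 67/12.
f(1) = 0, f(23/12) = -649/144, f(17/6) = -385/36, f(3.75) = -18.5625, f(14/3) = -253/9, f(67/12) = -5665/144.
Sum = Δt · [f(1) + f(23/12) + f(17/6) + ...].
Sum ≈ -92.7807.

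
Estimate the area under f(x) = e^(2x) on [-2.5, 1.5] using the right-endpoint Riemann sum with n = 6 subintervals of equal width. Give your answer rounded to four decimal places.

18.1774

Δx = (1.5 − (-2.5))/6 = 2/3.
Right endpoints: -11/6, -7/6, -0.5, 1/6, 5/6, 1.5.
f(-11/6) ≈ 0.0256, f(-7/6) ≈ 0.0970, f(-0.5) ≈ 0.3679, f(1/6) ≈ 1.3956, f(5/6) ≈ 5.2945, f(1.5) ≈ 20.0855.
Sum = Δx · [f(-11/6) + f(-7/6) + f(-0.5) + ...].
Sum ≈ 18.1774.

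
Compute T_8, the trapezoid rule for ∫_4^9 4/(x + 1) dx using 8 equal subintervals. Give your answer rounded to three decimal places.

Δx = (9 − 4)/8 = 0.625.
f(4) = 0.8, f(4.625) = 32/45, f(5.25) = 0.64, f(5.875) = 32/55, f(6.5) = 8/15, f(7.125) = 32/65, f(7.75) = 16/35, f(8.375) = 32/75, f(9) = 0.4.
T_8 = (Δx/2)·[f(x_0) + 2f(x_1) + ... + 2f(x_{7}) + f(x_8)].
Sum ≈ 2.776.

2.776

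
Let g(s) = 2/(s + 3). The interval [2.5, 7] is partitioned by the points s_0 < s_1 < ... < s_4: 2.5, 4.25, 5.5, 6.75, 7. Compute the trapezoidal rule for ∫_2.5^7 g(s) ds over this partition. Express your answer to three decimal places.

Subinterval widths: 1.75, 1.25, 1.25, 0.25.
g(2.5) = 4/11, g(4.25) = 8/29, g(5.5) = 4/17, g(6.75) = 8/39, g(7) = 0.2.
On each subinterval the trapezoid contributes (Δs_i/2)·[g(s_{i-1}) + g(s_i)].
Sum ≈ 1.205.

1.205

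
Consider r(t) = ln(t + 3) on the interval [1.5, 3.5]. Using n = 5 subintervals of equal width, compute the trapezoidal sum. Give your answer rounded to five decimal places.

3.39745

Δt = (3.5 − 1.5)/5 = 0.4.
r(1.5) ≈ 1.50408, r(1.9) ≈ 1.58924, r(2.3) ≈ 1.66771, r(2.7) ≈ 1.74047, r(3.1) ≈ 1.80829, r(3.5) ≈ 1.87180.
T_5 = (Δt/2)·[r(t_0) + 2r(t_1) + ... + 2r(t_{4}) + r(t_5)].
Sum ≈ 3.39745.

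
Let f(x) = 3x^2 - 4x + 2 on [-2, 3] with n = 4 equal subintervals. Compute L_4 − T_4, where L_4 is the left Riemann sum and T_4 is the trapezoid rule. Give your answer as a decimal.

L_4 = 42.03125.
T_4 = 38.90625.
L_4 − T_4 = 3.125.

3.125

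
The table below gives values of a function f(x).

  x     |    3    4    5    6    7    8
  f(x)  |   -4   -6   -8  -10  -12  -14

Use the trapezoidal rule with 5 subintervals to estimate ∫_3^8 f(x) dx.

-45

Δx = 1.
T_5 = (1/2)·[(-4) + 2·(-6) + 2·(-8) + 2·(-10) + 2·(-12) + (-14)] = -45.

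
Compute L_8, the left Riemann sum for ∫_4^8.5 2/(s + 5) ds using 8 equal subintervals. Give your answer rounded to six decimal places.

Δs = (8.5 − 4)/8 = 0.5625.
Left endpoints: 4, 4.5625, 5.125, 5.6875, 6.25, 6.8125, 7.375, 7.9375.
f(4) = 2/9, f(4.5625) = 32/153, f(5.125) = 16/81, f(5.6875) = 32/171, f(6.25) = 8/45, f(6.8125) = 32/189, f(7.375) = 16/99, f(7.9375) = 32/207.
Sum = Δs · [f(4) + f(4.5625) + f(5.125) + ...].
Sum ≈ 0.832125.

0.832125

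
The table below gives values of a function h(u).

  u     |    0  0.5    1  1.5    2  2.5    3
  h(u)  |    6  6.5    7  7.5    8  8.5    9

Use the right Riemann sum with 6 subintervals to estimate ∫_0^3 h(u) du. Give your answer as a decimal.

23.25

Δu = 0.5.
Sum = 0.5·[6.5 + 7 + 7.5 + 8 + 8.5 + 9] = 23.25.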